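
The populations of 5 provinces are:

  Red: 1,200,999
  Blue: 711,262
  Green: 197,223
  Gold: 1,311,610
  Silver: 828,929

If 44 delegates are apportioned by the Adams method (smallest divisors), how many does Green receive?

Standard divisor 4250023/44 ≈ 96591.432; standard quotas: Red 12.434, Blue 7.364, Green 2.042, Gold 13.579, Silver 8.582.
Rounding up gives 13, 8, 3, 14, 9 = 47 seats, so the divisor must be adjusted.
With modified divisor 101300: modified quotas Red 11.856, Blue 7.021, Green 1.947, Gold 12.948, Silver 8.183.
Rounding up: Red 12, Blue 8, Green 2, Gold 13, Silver 9 (total 44).
Green receives 2.

2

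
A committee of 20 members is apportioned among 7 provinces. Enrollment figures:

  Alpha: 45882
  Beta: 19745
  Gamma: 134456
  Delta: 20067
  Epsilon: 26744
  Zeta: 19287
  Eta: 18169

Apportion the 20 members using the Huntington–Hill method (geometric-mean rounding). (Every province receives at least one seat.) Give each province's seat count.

With divisor 14067: modified quotas Alpha 3.262, Beta 1.404, Gamma 9.558, Delta 1.427, Epsilon 1.901, Zeta 1.371, Eta 1.292.
Geometric-mean thresholds: Alpha √(3·4)=3.464, Beta √(1·2)=1.414, Gamma √(9·10)=9.487, Delta √(1·2)=1.414, Epsilon √(1·2)=1.414, Zeta √(1·2)=1.414, Eta √(1·2)=1.414.
Each quota rounded against its threshold gives Alpha 3, Beta 1, Gamma 10, Delta 2, Epsilon 2, Zeta 1, Eta 1 (total 20).

Alpha: 3, Beta: 1, Gamma: 10, Delta: 2, Epsilon: 2, Zeta: 1, Eta: 1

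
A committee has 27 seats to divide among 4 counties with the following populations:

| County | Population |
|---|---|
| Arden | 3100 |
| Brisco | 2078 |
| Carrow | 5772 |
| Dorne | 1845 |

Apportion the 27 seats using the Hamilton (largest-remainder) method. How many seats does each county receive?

Standard divisor: 12795 ÷ 27 ≈ 473.889.
Standard quotas: Arden 6.5416, Brisco 4.3850, Carrow 12.1801, Dorne 3.8933.
Lower quotas: Arden 6, Brisco 4, Carrow 12, Dorne 3 (sum 25, leaving 2 seats).
Remainders in descending order: Dorne 0.8933, Arden 0.5416, Brisco 0.3850, Carrow 0.1801.
Largest remainders: Dorne, Arden receive the extra seats.

Arden 7, Brisco 4, Carrow 12, Dorne 4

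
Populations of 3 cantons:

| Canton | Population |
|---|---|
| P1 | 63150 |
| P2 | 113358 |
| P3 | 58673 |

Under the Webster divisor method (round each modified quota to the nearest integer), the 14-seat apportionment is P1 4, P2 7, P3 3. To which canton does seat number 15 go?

P3

Priority for the next seat is population ÷ (current seats + 0.5).
Priorities: P1 14033.333, P2 15114.400, P3 16763.714.
Highest priority: P3.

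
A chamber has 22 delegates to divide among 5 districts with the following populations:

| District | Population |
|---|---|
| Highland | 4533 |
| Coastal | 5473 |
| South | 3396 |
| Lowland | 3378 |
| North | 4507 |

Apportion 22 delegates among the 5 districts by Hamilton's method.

Highland 5, Coastal 6, South 3, Lowland 3, North 5

The standard divisor is 21287/22 ≈ 967.591.
Standard quotas: Highland 4.6848, Coastal 5.6563, South 3.5097, Lowland 3.4911, North 4.6580.
Lower quotas: Highland 4, Coastal 5, South 3, Lowland 3, North 4 (sum 19, leaving 3 seats).
Remainders in descending order: Highland 0.6848, North 0.6580, Coastal 0.6563, South 0.5097, Lowland 0.4911.
The surplus seats go to Highland, North, Coastal.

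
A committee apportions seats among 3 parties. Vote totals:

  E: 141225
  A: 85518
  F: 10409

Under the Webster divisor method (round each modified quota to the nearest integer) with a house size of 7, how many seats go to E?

4

Standard divisor 237152/7 ≈ 33878.857; standard quotas: E 4.169, A 2.524, F 0.307.
Rounding to the nearest integer gives E 4, A 3, F 0 — total 7, matching the house size, so no adjustment is needed.
E receives 4.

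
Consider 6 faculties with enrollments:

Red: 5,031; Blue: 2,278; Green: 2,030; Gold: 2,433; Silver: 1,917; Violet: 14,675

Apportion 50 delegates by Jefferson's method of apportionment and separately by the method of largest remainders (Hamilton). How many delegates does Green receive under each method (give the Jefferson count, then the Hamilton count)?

Jefferson: Red 9, Blue 4, Green 3, Gold 4, Silver 3, Violet 27.
Hamilton: Red 9, Blue 4, Green 4, Gold 4, Silver 3, Violet 26.
Green gets 3 under Jefferson and 4 under Hamilton.

3 and 4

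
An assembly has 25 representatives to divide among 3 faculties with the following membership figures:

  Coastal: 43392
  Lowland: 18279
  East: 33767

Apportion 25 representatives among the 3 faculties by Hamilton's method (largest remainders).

The standard divisor is 95438/25 ≈ 3817.52.
Standard quotas: Coastal 11.3665, Lowland 4.7882, East 8.8453.
Lower quotas: Coastal 11, Lowland 4, East 8 (sum 23, leaving 2 seats).
Remainders in descending order: East 0.8453, Lowland 0.7882, Coastal 0.3665.
Largest remainders: East, Lowland receive the extra seats.

Coastal 11, Lowland 5, East 9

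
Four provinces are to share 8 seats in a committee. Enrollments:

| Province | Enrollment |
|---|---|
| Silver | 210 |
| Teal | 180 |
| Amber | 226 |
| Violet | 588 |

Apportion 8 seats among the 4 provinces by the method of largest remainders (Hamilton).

Total 1204; standard divisor 1204/8 ≈ 150.5.
Standard quotas: Silver 1.395, Teal 1.196, Amber 1.502, Violet 3.907.
Lower quotas: Silver 1, Teal 1, Amber 1, Violet 3 (sum 6, leaving 2 seats).
Remainders in descending order: Violet 0.907, Amber 0.502, Silver 0.395, Teal 0.196.
Largest remainders: Violet, Amber receive the extra seats.

Silver=1, Teal=1, Amber=2, Violet=4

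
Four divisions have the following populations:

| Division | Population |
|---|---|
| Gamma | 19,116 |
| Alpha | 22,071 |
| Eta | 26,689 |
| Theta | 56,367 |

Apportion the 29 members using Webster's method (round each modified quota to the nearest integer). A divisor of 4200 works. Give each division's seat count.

With modified divisor 4200: modified quotas Gamma 4.551, Alpha 5.255, Eta 6.355, Theta 13.421.
Rounding to the nearest integer: Gamma 5, Alpha 5, Eta 6, Theta 13 (total 29).

Gamma: 5; Alpha: 5; Eta: 6; Theta: 13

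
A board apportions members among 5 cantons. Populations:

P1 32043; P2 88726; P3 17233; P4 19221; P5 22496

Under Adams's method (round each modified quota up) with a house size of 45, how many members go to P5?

6

Standard divisor 179719/45 ≈ 3993.756; standard quotas: P1 8.023, P2 22.216, P3 4.315, P4 4.813, P5 5.633.
Rounding up gives 9, 23, 5, 5, 6 = 48 seats, so the divisor must be adjusted.
With modified divisor 4270: modified quotas P1 7.504, P2 20.779, P3 4.036, P4 4.501, P5 5.268.
Rounding up: P1 8, P2 21, P3 5, P4 5, P5 6 (total 45).
P5 receives 6.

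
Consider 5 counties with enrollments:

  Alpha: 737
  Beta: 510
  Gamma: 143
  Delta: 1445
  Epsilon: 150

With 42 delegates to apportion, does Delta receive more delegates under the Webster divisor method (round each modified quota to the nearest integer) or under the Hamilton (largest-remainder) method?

Webster

Webster: Alpha 10, Beta 7, Gamma 2, Delta 21, Epsilon 2.
Hamilton: Alpha 11, Beta 7, Gamma 2, Delta 20, Epsilon 2.
Delta gets 21 under Webster and 20 under Hamilton.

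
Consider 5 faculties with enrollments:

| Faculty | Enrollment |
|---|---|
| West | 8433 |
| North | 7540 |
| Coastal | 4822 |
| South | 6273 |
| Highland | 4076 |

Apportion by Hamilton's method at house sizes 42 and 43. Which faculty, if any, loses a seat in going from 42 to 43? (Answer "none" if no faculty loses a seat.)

Highland

At 42 seats: West 11, North 10, Coastal 7, South 8, Highland 6.
At 43 seats: West 12, North 10, Coastal 7, South 9, Highland 5.
Highland drops from 6 to 5.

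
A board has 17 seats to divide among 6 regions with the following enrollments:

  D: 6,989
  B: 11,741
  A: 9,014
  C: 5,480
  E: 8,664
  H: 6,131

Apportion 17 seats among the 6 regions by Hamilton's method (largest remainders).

D 3, B 4, A 3, C 2, E 3, H 2

Standard divisor: 48019 ÷ 17 ≈ 2824.647.
Standard quotas: D 2.4743, B 4.1566, A 3.1912, C 1.9401, E 3.0673, H 2.1705.
Lower quotas: D 2, B 4, A 3, C 1, E 3, H 2 (sum 15, leaving 2 seats).
Remainders in descending order: C 0.9401, D 0.4743, A 0.1912, H 0.1705, B 0.1566, E 0.0673.
Largest remainders: C, D receive the extra seats.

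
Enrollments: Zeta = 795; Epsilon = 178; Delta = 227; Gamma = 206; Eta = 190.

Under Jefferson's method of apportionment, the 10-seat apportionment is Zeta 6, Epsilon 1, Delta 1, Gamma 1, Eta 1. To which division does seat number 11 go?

Priority for the next seat is population ÷ (current seats + 1).
Priorities: Zeta 113.571, Epsilon 89.000, Delta 113.500, Gamma 103.000, Eta 95.000.
Highest priority: Zeta.

Zeta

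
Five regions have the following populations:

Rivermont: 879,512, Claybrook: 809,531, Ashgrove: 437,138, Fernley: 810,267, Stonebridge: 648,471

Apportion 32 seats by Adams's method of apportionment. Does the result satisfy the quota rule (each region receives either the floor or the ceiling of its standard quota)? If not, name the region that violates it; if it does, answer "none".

Standard quotas: Rivermont 7.851, Claybrook 7.226, Ashgrove 3.902, Fernley 7.233, Stonebridge 5.788.
Adams allocation: Rivermont 8, Claybrook 7, Ashgrove 4, Fernley 7, Stonebridge 6.
Every allocation lies between the lower and upper quota.

none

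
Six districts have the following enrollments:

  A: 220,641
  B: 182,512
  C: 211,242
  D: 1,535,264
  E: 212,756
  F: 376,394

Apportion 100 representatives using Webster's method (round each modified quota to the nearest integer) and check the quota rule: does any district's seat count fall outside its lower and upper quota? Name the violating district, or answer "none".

D

Standard quotas: A 8.056, B 6.664, C 7.713, D 56.056, E 7.768, F 13.743.
Webster allocation: A 8, B 7, C 8, D 55, E 8, F 14.
D has quota 56.056 (lower 56, upper 57) but receives 55 — outside the quota interval.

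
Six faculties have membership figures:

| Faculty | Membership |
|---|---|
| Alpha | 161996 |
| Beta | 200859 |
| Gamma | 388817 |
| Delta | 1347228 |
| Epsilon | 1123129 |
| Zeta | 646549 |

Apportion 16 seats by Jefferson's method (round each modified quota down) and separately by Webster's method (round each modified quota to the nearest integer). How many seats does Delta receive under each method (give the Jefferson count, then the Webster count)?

Jefferson: Alpha 0, Beta 1, Gamma 1, Delta 6, Epsilon 5, Zeta 3.
Webster: Alpha 1, Beta 1, Gamma 2, Delta 5, Epsilon 4, Zeta 3.
Delta gets 6 under Jefferson and 5 under Webster.

6 and 5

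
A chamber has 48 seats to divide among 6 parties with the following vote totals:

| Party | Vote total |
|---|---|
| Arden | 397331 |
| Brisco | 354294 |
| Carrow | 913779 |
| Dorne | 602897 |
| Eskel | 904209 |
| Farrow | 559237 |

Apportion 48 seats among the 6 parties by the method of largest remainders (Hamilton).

Arden=5; Brisco=4; Carrow=12; Dorne=8; Eskel=12; Farrow=7

The standard divisor is 3731747/48 ≈ 77744.729.
Standard quotas: Arden 5.1107, Brisco 4.5571, Carrow 11.7536, Dorne 7.7548, Eskel 11.6305, Farrow 7.1932.
Lower quotas: Arden 5, Brisco 4, Carrow 11, Dorne 7, Eskel 11, Farrow 7 (sum 45, leaving 3 seats).
Remainders in descending order: Dorne 0.7548, Carrow 0.7536, Eskel 0.6305, Brisco 0.5571, Farrow 0.1932, Arden 0.1107.
Largest remainders: Dorne, Carrow, Eskel receive the extra seats.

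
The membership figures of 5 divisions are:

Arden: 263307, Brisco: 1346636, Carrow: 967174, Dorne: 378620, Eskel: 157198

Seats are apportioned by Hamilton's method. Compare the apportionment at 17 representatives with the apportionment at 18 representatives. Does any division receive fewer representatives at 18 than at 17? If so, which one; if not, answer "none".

Arden

At 17 seats: Arden 2, Brisco 7, Carrow 5, Dorne 2, Eskel 1.
At 18 seats: Arden 1, Brisco 8, Carrow 6, Dorne 2, Eskel 1.
Arden drops from 2 to 1.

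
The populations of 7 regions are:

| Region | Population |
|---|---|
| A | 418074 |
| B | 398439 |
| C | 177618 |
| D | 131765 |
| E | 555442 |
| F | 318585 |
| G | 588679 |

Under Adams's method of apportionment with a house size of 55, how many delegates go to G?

Standard divisor 2588602/55 ≈ 47065.491; standard quotas: A 8.883, B 8.466, C 3.774, D 2.800, E 11.801, F 6.769, G 12.508.
Rounding up gives 9, 9, 4, 3, 12, 7, 13 = 57 seats, so the divisor must be adjusted.
With modified divisor 50100: modified quotas A 8.345, B 7.953, C 3.545, D 2.630, E 11.087, F 6.359, G 11.750.
Rounding up: A 9, B 8, C 4, D 3, E 12, F 7, G 12 (total 55).
G receives 12.

12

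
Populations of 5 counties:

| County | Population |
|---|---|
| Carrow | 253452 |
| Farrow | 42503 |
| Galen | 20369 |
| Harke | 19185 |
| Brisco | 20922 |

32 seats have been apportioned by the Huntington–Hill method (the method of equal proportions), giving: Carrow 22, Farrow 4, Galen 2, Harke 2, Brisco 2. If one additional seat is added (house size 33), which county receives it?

Priority for the next seat is population ÷ (√(s·(s+1))).
Priorities: Carrow 11267.316, Farrow 9503.960, Galen 8315.609, Harke 7832.243, Brisco 8541.371.
Highest priority: Carrow.

Carrow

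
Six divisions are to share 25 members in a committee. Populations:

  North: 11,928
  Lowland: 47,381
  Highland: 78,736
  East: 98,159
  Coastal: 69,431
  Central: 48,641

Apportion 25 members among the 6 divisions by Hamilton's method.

Standard divisor: 354276 ÷ 25 ≈ 14171.04.
Standard quotas: North 0.8417, Lowland 3.3435, Highland 5.5561, East 6.9267, Coastal 4.8995, Central 3.4324.
Lower quotas: North 0, Lowland 3, Highland 5, East 6, Coastal 4, Central 3 (sum 21, leaving 4 seats).
Remainders in descending order: East 0.9267, Coastal 0.8995, North 0.8417, Highland 0.5561, Central 0.4324, Lowland 0.3435.
Largest remainders: East, Coastal, North, Highland receive the extra seats.

North=1, Lowland=3, Highland=6, East=7, Coastal=5, Central=3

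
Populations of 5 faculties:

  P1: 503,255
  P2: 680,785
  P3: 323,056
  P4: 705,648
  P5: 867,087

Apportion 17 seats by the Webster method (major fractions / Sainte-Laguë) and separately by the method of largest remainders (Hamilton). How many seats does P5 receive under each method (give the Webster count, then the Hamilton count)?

4 and 5

Webster: P1 3, P2 4, P3 2, P4 4, P5 4.
Hamilton: P1 3, P2 3, P3 2, P4 4, P5 5.
P5 gets 4 under Webster and 5 under Hamilton.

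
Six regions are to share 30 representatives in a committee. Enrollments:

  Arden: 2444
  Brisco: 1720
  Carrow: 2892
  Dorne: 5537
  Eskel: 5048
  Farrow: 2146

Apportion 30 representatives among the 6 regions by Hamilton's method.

Total 19787; standard divisor 19787/30 ≈ 659.567.
Standard quotas: Arden 3.7055, Brisco 2.6078, Carrow 4.3847, Dorne 8.3949, Eskel 7.6535, Farrow 3.2537.
Lower quotas: Arden 3, Brisco 2, Carrow 4, Dorne 8, Eskel 7, Farrow 3 (sum 27, leaving 3 seats).
Remainders in descending order: Arden 0.7055, Eskel 0.6535, Brisco 0.6078, Dorne 0.3949, Carrow 0.3847, Farrow 0.2537.
Largest remainders: Arden, Eskel, Brisco receive the extra seats.

Arden: 4, Brisco: 3, Carrow: 4, Dorne: 8, Eskel: 8, Farrow: 3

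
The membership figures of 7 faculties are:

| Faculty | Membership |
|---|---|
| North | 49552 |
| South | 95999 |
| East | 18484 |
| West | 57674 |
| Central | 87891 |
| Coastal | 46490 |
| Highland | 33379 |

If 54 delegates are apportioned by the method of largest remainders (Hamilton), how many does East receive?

3

Total 389469; standard divisor 389469/54 ≈ 7212.389.
Standard quotas: North 6.8704, South 13.3103, East 2.5628, West 7.9965, Central 12.1861, Coastal 6.4459, Highland 4.6280.
Lower quotas: North 6, South 13, East 2, West 7, Central 12, Coastal 6, Highland 4 (sum 50, leaving 4 seats).
Remainders in descending order: West 0.9965, North 0.8704, Highland 0.6280, East 0.5628, Coastal 0.4459, South 0.3103, Central 0.1861.
Largest remainders: West, North, Highland, East receive the extra seats.
East receives 3.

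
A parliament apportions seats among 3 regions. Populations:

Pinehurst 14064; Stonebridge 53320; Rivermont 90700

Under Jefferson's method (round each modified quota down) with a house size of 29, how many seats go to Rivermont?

17

Standard divisor 158084/29 ≈ 5451.172; standard quotas: Pinehurst 2.580, Stonebridge 9.781, Rivermont 16.639.
Rounding down gives 2, 9, 16 = 27 seats, so the divisor must be adjusted.
With modified divisor 5200: modified quotas Pinehurst 2.705, Stonebridge 10.254, Rivermont 17.442.
Rounding down: Pinehurst 2, Stonebridge 10, Rivermont 17 (total 29).
Rivermont receives 17.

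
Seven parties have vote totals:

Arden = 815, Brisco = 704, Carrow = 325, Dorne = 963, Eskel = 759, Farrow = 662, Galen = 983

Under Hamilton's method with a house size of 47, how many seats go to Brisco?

6

The standard divisor is 5211/47 ≈ 110.872.
Standard quotas: Arden 7.351, Brisco 6.350, Carrow 2.931, Dorne 8.686, Eskel 6.846, Farrow 5.971, Galen 8.866.
Lower quotas: Arden 7, Brisco 6, Carrow 2, Dorne 8, Eskel 6, Farrow 5, Galen 8 (sum 42, leaving 5 seats).
Remainders in descending order: Farrow 0.971, Carrow 0.931, Galen 0.866, Eskel 0.846, Dorne 0.686, Arden 0.351, Brisco 0.350.
Largest remainders: Farrow, Carrow, Galen, Eskel, Dorne receive the extra seats.
Brisco receives 6.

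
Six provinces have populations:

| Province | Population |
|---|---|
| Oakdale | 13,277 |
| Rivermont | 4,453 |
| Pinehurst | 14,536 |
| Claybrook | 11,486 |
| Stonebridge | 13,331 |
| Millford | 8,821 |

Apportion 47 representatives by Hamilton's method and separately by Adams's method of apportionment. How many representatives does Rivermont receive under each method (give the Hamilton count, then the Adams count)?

Hamilton: Oakdale 10, Rivermont 3, Pinehurst 10, Claybrook 8, Stonebridge 10, Millford 6.
Adams: Oakdale 9, Rivermont 4, Pinehurst 10, Claybrook 8, Stonebridge 10, Millford 6.
Rivermont gets 3 under Hamilton and 4 under Adams.

3 and 4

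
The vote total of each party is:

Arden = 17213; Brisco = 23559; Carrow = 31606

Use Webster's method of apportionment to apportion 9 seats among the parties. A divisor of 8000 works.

Arden 2; Brisco 3; Carrow 4

With modified divisor 8000: modified quotas Arden 2.152, Brisco 2.945, Carrow 3.951.
Rounding to the nearest integer: Arden 2, Brisco 3, Carrow 4 (total 9).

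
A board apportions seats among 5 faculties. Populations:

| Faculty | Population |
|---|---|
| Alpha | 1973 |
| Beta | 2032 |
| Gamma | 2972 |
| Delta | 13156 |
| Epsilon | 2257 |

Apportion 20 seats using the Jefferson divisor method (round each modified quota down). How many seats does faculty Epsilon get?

2

Standard divisor 22390/20 ≈ 1119.5; standard quotas: Alpha 1.762, Beta 1.815, Gamma 2.655, Delta 11.752, Epsilon 2.016.
Rounding down gives 1, 1, 2, 11, 2 = 17 seats, so the divisor must be adjusted.
With modified divisor 1000: modified quotas Alpha 1.973, Beta 2.032, Gamma 2.972, Delta 13.156, Epsilon 2.257.
Rounding down: Alpha 1, Beta 2, Gamma 2, Delta 13, Epsilon 2 (total 20).
Epsilon receives 2.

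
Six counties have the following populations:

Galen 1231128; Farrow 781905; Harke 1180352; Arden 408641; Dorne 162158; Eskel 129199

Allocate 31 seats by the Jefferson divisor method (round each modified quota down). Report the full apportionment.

Galen: 10, Farrow: 6, Harke: 10, Arden: 3, Dorne: 1, Eskel: 1

Standard divisor 3893383/31 ≈ 125593; standard quotas: Galen 9.803, Farrow 6.226, Harke 9.398, Arden 3.254, Dorne 1.291, Eskel 1.029.
Rounding down gives 9, 6, 9, 3, 1, 1 = 29 seats, so the divisor must be adjusted.
With modified divisor 115000: modified quotas Galen 10.705, Farrow 6.799, Harke 10.264, Arden 3.553, Dorne 1.410, Eskel 1.123.
Rounding down: Galen 10, Farrow 6, Harke 10, Arden 3, Dorne 1, Eskel 1 (total 31).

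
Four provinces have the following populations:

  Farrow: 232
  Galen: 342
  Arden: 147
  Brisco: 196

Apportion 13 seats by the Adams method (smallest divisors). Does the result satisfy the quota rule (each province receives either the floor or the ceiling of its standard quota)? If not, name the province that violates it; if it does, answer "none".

none

Standard quotas: Farrow 3.289, Galen 4.848, Arden 2.084, Brisco 2.779.
Adams allocation: Farrow 3, Galen 5, Arden 2, Brisco 3.
Every allocation lies between the lower and upper quota.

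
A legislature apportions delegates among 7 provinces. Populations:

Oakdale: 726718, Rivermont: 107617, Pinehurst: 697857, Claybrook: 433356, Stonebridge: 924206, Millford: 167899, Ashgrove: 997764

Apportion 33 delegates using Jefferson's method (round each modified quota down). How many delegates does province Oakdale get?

6

Standard divisor 4055417/33 ≈ 122891.424; standard quotas: Oakdale 5.913, Rivermont 0.876, Pinehurst 5.679, Claybrook 3.526, Stonebridge 7.521, Millford 1.366, Ashgrove 8.119.
Rounding down gives 5, 0, 5, 3, 7, 1, 8 = 29 seats, so the divisor must be adjusted.
With modified divisor 110106: modified quotas Oakdale 6.600, Rivermont 0.977, Pinehurst 6.338, Claybrook 3.936, Stonebridge 8.394, Millford 1.525, Ashgrove 9.062.
Rounding down: Oakdale 6, Rivermont 0, Pinehurst 6, Claybrook 3, Stonebridge 8, Millford 1, Ashgrove 9 (total 33).
Oakdale receives 6.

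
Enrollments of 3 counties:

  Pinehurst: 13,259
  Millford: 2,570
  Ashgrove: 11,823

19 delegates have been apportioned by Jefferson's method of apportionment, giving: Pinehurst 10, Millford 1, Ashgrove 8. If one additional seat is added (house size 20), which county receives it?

Ashgrove

Priority for the next seat is population ÷ (current seats + 1).
Priorities: Pinehurst 1205.364, Millford 1285.000, Ashgrove 1313.667.
Highest priority: Ashgrove.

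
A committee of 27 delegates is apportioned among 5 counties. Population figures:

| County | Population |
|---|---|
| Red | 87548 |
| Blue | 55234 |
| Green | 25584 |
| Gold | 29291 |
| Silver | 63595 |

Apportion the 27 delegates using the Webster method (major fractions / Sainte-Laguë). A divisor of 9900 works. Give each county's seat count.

With modified divisor 9900: modified quotas Red 8.843, Blue 5.579, Green 2.584, Gold 2.959, Silver 6.424.
Rounding to the nearest integer: Red 9, Blue 6, Green 3, Gold 3, Silver 6 (total 27).

Red 9; Blue 6; Green 3; Gold 3; Silver 6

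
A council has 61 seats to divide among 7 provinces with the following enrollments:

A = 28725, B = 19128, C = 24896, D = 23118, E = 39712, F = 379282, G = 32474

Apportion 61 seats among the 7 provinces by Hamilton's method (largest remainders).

The standard divisor is 547335/61 ≈ 8972.705.
Standard quotas: A 3.2014, B 2.1318, C 2.7746, D 2.5765, E 4.4259, F 42.2706, G 3.6192.
Lower quotas: A 3, B 2, C 2, D 2, E 4, F 42, G 3 (sum 58, leaving 3 seats).
Remainders in descending order: C 0.7746, G 0.6192, D 0.5765, E 0.4259, F 0.2706, A 0.2014, B 0.1318.
The surplus seats go to C, G, D.

A 3, B 2, C 3, D 3, E 4, F 42, G 4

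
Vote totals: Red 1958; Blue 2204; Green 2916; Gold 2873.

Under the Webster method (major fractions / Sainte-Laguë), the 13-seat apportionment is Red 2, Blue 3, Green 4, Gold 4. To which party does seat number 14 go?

Priority for the next seat is population ÷ (current seats + 0.5).
Priorities: Red 783.200, Blue 629.714, Green 648.000, Gold 638.444.
Highest priority: Red.

Red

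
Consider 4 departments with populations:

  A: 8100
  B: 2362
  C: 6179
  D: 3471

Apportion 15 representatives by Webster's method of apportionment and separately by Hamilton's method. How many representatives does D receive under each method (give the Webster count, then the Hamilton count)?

Webster: A 6, B 2, C 4, D 3.
Hamilton: A 6, B 2, C 5, D 2.
D gets 3 under Webster and 2 under Hamilton.

3 and 2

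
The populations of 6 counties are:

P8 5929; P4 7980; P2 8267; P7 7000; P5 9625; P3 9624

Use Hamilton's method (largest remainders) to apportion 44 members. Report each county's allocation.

Total 48425; standard divisor 48425/44 ≈ 1100.568.
Standard quotas: P8 5.3872, P4 7.2508, P2 7.5116, P7 6.3604, P5 8.7455, P3 8.7446.
Lower quotas: P8 5, P4 7, P2 7, P7 6, P5 8, P3 8 (sum 41, leaving 3 seats).
Remainders in descending order: P5 0.7455, P3 0.7446, P2 0.5116, P8 0.3872, P7 0.3604, P4 0.2508.
Largest remainders: P5, P3, P2 receive the extra seats.

P8: 5, P4: 7, P2: 8, P7: 6, P5: 9, P3: 9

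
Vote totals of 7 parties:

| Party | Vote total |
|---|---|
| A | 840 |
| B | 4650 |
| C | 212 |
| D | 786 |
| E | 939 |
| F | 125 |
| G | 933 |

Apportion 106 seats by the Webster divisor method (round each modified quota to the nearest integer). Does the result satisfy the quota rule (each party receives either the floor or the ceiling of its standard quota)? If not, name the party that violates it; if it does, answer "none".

B

Standard quotas: A 10.494, B 58.091, C 2.648, D 9.819, E 11.731, F 1.562, G 11.656.
Webster allocation: A 10, B 57, C 3, D 10, E 12, F 2, G 12.
B has quota 58.091 (lower 58, upper 59) but receives 57 — outside the quota interval.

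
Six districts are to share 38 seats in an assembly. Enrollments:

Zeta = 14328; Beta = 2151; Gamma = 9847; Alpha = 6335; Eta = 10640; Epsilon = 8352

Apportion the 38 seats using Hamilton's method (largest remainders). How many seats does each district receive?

Zeta 10, Beta 2, Gamma 7, Alpha 5, Eta 8, Epsilon 6

The standard divisor is 51653/38 ≈ 1359.289.
Standard quotas: Zeta 10.5408, Beta 1.5824, Gamma 7.2442, Alpha 4.6605, Eta 7.8276, Epsilon 6.1444.
Lower quotas: Zeta 10, Beta 1, Gamma 7, Alpha 4, Eta 7, Epsilon 6 (sum 35, leaving 3 seats).
Remainders in descending order: Eta 0.8276, Alpha 0.6605, Beta 0.5824, Zeta 0.5408, Gamma 0.2442, Epsilon 0.1444.
The surplus seats go to Eta, Alpha, Beta.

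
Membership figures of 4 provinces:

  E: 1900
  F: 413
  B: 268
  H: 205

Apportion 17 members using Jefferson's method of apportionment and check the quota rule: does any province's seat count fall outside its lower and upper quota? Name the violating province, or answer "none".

E

Standard quotas: E 11.594, F 2.520, B 1.635, H 1.251.
Jefferson allocation: E 13, F 2, B 1, H 1.
E has quota 11.594 (lower 11, upper 12) but receives 13 — outside the quota interval.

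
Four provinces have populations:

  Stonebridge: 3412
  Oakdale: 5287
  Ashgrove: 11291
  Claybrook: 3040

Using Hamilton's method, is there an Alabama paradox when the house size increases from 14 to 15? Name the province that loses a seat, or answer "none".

none

At 14 seats: Stonebridge 2, Oakdale 3, Ashgrove 7, Claybrook 2.
At 15 seats: Stonebridge 2, Oakdale 4, Ashgrove 7, Claybrook 2.
No province's allocation decreased.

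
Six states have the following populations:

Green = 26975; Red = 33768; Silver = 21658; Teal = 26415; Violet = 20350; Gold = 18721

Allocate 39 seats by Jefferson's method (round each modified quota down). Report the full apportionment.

Standard divisor 147887/39 ≈ 3791.974; standard quotas: Green 7.114, Red 8.905, Silver 5.712, Teal 6.966, Violet 5.367, Gold 4.937.
Rounding down gives 7, 8, 5, 6, 5, 4 = 35 seats, so the divisor must be adjusted.
With modified divisor 3500: modified quotas Green 7.707, Red 9.648, Silver 6.188, Teal 7.547, Violet 5.814, Gold 5.349.
Rounding down: Green 7, Red 9, Silver 6, Teal 7, Violet 5, Gold 5 (total 39).

Green=7, Red=9, Silver=6, Teal=7, Violet=5, Gold=5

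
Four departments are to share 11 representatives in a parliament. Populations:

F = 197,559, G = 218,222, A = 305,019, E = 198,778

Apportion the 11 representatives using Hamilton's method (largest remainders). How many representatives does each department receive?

F 2, G 3, A 4, E 2

The standard divisor is 919578/11 = 83598.
Standard quotas: F 2.3632, G 2.6104, A 3.6486, E 2.3778.
Lower quotas: F 2, G 2, A 3, E 2 (sum 9, leaving 2 seats).
Remainders in descending order: A 0.6486, G 0.6104, E 0.3778, F 0.3632.
Largest remainders: A, G receive the extra seats.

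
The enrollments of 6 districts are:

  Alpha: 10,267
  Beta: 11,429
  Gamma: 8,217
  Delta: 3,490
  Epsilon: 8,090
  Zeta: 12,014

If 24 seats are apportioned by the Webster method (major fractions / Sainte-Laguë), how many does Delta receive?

2

Standard divisor 53507/24 ≈ 2229.458; standard quotas: Alpha 4.605, Beta 5.126, Gamma 3.686, Delta 1.565, Epsilon 3.629, Zeta 5.389.
Rounding to the nearest integer gives 5, 5, 4, 2, 4, 5 = 25 seats, so the divisor must be adjusted.
With modified divisor 2296: modified quotas Alpha 4.472, Beta 4.978, Gamma 3.579, Delta 1.520, Epsilon 3.524, Zeta 5.233.
Rounding to the nearest integer: Alpha 4, Beta 5, Gamma 4, Delta 2, Epsilon 4, Zeta 5 (total 24).
Delta receives 2.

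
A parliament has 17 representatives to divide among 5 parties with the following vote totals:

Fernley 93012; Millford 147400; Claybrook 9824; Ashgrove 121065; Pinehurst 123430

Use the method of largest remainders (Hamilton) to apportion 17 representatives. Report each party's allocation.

Fernley: 3, Millford: 5, Claybrook: 1, Ashgrove: 4, Pinehurst: 4

Total 494731; standard divisor 494731/17 ≈ 29101.824.
Standard quotas: Fernley 3.1961, Millford 5.0650, Claybrook 0.3376, Ashgrove 4.1600, Pinehurst 4.2413.
Lower quotas: Fernley 3, Millford 5, Claybrook 0, Ashgrove 4, Pinehurst 4 (sum 16, leaving 1 seat).
Remainders in descending order: Claybrook 0.3376, Pinehurst 0.2413, Fernley 0.1961, Ashgrove 0.1600, Millford 0.0650.
Largest remainder: Claybrook receives the extra seat.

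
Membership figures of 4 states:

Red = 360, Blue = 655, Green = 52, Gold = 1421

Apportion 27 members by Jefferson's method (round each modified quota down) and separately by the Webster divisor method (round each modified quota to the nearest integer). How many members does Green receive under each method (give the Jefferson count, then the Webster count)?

0 and 1

Jefferson: Red 4, Blue 7, Green 0, Gold 16.
Webster: Red 4, Blue 7, Green 1, Gold 15.
Green gets 0 under Jefferson and 1 under Webster.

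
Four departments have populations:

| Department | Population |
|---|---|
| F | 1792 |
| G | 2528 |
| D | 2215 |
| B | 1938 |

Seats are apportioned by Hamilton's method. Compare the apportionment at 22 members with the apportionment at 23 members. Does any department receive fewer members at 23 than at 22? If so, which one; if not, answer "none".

none

At 22 seats: F 5, G 6, D 6, B 5.
At 23 seats: F 5, G 7, D 6, B 5.
No department's allocation decreased.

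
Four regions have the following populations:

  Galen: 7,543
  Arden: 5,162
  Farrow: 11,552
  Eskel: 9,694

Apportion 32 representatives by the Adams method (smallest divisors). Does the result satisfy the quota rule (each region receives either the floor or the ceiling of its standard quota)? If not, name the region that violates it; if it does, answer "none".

Standard quotas: Galen 7.110, Arden 4.865, Farrow 10.888, Eskel 9.137.
Adams allocation: Galen 7, Arden 5, Farrow 11, Eskel 9.
Every allocation lies between the lower and upper quota.

none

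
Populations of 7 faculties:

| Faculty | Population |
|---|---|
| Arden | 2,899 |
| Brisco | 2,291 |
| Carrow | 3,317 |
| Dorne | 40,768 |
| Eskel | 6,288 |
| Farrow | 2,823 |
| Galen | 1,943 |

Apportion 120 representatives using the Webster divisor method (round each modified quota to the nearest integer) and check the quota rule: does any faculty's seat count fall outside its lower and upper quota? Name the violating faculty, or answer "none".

Standard quotas: Arden 5.766, Brisco 4.557, Carrow 6.598, Dorne 81.091, Eskel 12.507, Farrow 5.615, Galen 3.865.
Webster allocation: Arden 6, Brisco 5, Carrow 7, Dorne 80, Eskel 12, Farrow 6, Galen 4.
Dorne has quota 81.091 (lower 81, upper 82) but receives 80 — outside the quota interval.

Dorne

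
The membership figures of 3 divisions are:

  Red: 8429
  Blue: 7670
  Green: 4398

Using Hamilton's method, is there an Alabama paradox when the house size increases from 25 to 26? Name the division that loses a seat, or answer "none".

At 25 seats: Red 10, Blue 9, Green 6.
At 26 seats: Red 11, Blue 10, Green 5.
Green drops from 6 to 5.

Green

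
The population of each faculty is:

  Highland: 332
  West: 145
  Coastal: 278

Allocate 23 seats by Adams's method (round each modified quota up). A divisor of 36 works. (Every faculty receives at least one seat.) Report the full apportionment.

With modified divisor 36: modified quotas Highland 9.222, West 4.028, Coastal 7.722.
Rounding up: Highland 10, West 5, Coastal 8 (total 23).

Highland=10; West=5; Coastal=8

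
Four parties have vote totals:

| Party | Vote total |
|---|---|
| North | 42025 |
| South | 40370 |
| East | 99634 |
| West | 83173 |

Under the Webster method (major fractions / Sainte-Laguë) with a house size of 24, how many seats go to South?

4

Standard divisor 265202/24 ≈ 11050.083; standard quotas: North 3.803, South 3.653, East 9.017, West 7.527.
Rounding to the nearest integer gives 4, 4, 9, 8 = 25 seats, so the divisor must be adjusted.
With modified divisor 11300: modified quotas North 3.719, South 3.573, East 8.817, West 7.360.
Rounding to the nearest integer: North 4, South 4, East 9, West 7 (total 24).
South receives 4.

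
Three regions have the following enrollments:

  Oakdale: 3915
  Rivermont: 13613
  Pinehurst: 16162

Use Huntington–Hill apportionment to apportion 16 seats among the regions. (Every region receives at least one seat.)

With divisor 2130: modified quotas Oakdale 1.838, Rivermont 6.391, Pinehurst 7.588.
Geometric-mean thresholds: Oakdale √(1·2)=1.414, Rivermont √(6·7)=6.481, Pinehurst √(7·8)=7.483.
Each quota rounded against its threshold gives Oakdale 2, Rivermont 6, Pinehurst 8 (total 16).

Oakdale 2, Rivermont 6, Pinehurst 8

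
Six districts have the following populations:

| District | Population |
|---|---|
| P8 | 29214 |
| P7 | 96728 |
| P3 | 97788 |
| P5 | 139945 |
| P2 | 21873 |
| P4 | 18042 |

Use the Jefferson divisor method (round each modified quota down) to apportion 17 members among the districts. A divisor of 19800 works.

P8 1, P7 4, P3 4, P5 7, P2 1, P4 0

With modified divisor 19800: modified quotas P8 1.475, P7 4.885, P3 4.939, P5 7.068, P2 1.105, P4 0.911.
Rounding down: P8 1, P7 4, P3 4, P5 7, P2 1, P4 0 (total 17).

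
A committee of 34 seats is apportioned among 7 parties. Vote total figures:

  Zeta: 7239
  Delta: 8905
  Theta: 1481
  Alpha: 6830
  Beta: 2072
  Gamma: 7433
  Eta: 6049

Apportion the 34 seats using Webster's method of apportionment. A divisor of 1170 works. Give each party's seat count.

Zeta 6; Delta 8; Theta 1; Alpha 6; Beta 2; Gamma 6; Eta 5

With modified divisor 1170: modified quotas Zeta 6.187, Delta 7.611, Theta 1.266, Alpha 5.838, Beta 1.771, Gamma 6.353, Eta 5.170.
Rounding to the nearest integer: Zeta 6, Delta 8, Theta 1, Alpha 6, Beta 2, Gamma 6, Eta 5 (total 34).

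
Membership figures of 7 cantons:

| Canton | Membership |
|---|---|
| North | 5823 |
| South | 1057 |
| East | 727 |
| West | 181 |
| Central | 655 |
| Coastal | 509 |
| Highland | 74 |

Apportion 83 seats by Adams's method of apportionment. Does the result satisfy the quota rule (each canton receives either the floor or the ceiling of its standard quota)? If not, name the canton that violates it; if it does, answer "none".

North

Standard quotas: North 53.546, South 9.720, East 6.685, West 1.664, Central 6.023, Coastal 4.681, Highland 0.680.
Adams allocation: North 52, South 10, East 7, West 2, Central 6, Coastal 5, Highland 1.
North has quota 53.546 (lower 53, upper 54) but receives 52 — outside the quota interval.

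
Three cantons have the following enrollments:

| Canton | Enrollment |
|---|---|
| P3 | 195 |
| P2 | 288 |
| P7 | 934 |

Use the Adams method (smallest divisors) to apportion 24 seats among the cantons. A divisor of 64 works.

P3 4, P2 5, P7 15

With modified divisor 64: modified quotas P3 3.047, P2 4.500, P7 14.594.
Rounding up: P3 4, P2 5, P7 15 (total 24).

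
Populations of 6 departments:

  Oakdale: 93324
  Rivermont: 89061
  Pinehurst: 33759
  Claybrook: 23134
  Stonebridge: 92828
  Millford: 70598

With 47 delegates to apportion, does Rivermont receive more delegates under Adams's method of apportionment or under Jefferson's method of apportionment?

Jefferson

Adams: Oakdale 11, Rivermont 10, Pinehurst 4, Claybrook 3, Stonebridge 11, Millford 8.
Jefferson: Oakdale 11, Rivermont 11, Pinehurst 4, Claybrook 2, Stonebridge 11, Millford 8.
Rivermont gets 10 under Adams and 11 under Jefferson.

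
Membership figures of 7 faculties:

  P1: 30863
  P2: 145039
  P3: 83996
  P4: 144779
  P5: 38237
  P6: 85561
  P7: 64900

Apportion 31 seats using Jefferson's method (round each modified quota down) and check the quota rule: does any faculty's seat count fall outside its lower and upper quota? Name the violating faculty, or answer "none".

none

Standard quotas: P1 1.612, P2 7.577, P3 4.388, P4 7.564, P5 1.998, P6 4.470, P7 3.391.
Jefferson allocation: P1 1, P2 8, P3 4, P4 8, P5 2, P6 5, P7 3.
Every allocation lies between the lower and upper quota.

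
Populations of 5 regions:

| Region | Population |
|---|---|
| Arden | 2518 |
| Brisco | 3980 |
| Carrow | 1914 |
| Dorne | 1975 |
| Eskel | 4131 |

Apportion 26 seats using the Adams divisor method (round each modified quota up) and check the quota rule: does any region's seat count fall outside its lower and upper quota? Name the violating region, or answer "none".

Standard quotas: Arden 4.509, Brisco 7.128, Carrow 3.428, Dorne 3.537, Eskel 7.398.
Adams allocation: Arden 4, Brisco 7, Carrow 4, Dorne 4, Eskel 7.
Every allocation lies between the lower and upper quota.

none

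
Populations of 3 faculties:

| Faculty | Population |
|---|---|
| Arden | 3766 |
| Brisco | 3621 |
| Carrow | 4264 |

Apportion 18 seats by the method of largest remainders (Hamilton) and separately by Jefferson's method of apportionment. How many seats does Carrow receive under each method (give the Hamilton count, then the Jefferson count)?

Hamilton: Arden 6, Brisco 6, Carrow 6.
Jefferson: Arden 6, Brisco 5, Carrow 7.
Carrow gets 6 under Hamilton and 7 under Jefferson.

6 and 7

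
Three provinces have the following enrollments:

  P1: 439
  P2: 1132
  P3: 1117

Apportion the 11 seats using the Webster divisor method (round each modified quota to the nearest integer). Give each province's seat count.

P1 2, P2 5, P3 4

Standard divisor 2688/11 ≈ 244.364; standard quotas: P1 1.797, P2 4.632, P3 4.571.
Rounding to the nearest integer gives 2, 5, 5 = 12 seats, so the divisor must be adjusted.
With modified divisor 250: modified quotas P1 1.756, P2 4.528, P3 4.468.
Rounding to the nearest integer: P1 2, P2 5, P3 4 (total 11).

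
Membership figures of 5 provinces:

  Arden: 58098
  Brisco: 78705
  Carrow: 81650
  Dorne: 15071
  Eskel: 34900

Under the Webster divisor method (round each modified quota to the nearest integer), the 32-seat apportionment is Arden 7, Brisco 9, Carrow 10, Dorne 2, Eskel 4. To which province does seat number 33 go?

Brisco

Priority for the next seat is population ÷ (current seats + 0.5).
Priorities: Arden 7746.400, Brisco 8284.737, Carrow 7776.190, Dorne 6028.400, Eskel 7755.556.
Highest priority: Brisco.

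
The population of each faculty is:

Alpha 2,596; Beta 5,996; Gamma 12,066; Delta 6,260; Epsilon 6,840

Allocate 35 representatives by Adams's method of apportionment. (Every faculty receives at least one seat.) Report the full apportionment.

Alpha=3, Beta=6, Gamma=12, Delta=7, Epsilon=7

Standard divisor 33758/35 ≈ 964.514; standard quotas: Alpha 2.692, Beta 6.217, Gamma 12.510, Delta 6.490, Epsilon 7.092.
Rounding up gives 3, 7, 13, 7, 8 = 38 seats, so the divisor must be adjusted.
With modified divisor 1020: modified quotas Alpha 2.545, Beta 5.878, Gamma 11.829, Delta 6.137, Epsilon 6.706.
Rounding up: Alpha 3, Beta 6, Gamma 12, Delta 7, Epsilon 7 (total 35).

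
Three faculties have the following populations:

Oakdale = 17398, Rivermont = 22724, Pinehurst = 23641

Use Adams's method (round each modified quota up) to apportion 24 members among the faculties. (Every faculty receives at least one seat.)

Standard divisor 63763/24 ≈ 2656.792; standard quotas: Oakdale 6.548, Rivermont 8.553, Pinehurst 8.898.
Rounding up gives 7, 9, 9 = 25 seats, so the divisor must be adjusted.
With modified divisor 2870: modified quotas Oakdale 6.062, Rivermont 7.918, Pinehurst 8.237.
Rounding up: Oakdale 7, Rivermont 8, Pinehurst 9 (total 24).

Oakdale 7, Rivermont 8, Pinehurst 9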